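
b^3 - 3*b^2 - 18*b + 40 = (b - 5)*(b - 2)*(b + 4)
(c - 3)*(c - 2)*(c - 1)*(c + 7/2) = c^4 - 5*c^3/2 - 10*c^2 + 65*c/2 - 21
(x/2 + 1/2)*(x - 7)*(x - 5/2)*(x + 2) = x^4/2 - 13*x^3/4 - 9*x^2/2 + 67*x/4 + 35/2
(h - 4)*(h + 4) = h^2 - 16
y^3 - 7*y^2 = y^2*(y - 7)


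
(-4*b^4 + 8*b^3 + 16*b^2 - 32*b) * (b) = -4*b^5 + 8*b^4 + 16*b^3 - 32*b^2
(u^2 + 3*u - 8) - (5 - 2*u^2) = 3*u^2 + 3*u - 13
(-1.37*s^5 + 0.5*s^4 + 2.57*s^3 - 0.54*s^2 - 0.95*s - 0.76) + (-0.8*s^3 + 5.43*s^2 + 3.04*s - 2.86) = -1.37*s^5 + 0.5*s^4 + 1.77*s^3 + 4.89*s^2 + 2.09*s - 3.62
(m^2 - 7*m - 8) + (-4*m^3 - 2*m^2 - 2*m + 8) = -4*m^3 - m^2 - 9*m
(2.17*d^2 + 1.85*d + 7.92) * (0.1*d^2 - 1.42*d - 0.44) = 0.217*d^4 - 2.8964*d^3 - 2.7898*d^2 - 12.0604*d - 3.4848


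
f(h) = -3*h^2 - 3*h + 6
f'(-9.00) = 51.00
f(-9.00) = -210.00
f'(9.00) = -57.00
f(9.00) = -264.00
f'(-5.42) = 29.52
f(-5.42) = -65.87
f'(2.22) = -16.32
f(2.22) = -15.45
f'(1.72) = -13.32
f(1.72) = -8.04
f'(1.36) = -11.16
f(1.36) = -3.63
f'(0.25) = -4.50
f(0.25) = 5.06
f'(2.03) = -15.18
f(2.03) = -12.45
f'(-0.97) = 2.82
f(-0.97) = 6.09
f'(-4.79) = 25.74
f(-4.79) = -48.46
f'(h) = -6*h - 3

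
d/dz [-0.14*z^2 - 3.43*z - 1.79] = -0.28*z - 3.43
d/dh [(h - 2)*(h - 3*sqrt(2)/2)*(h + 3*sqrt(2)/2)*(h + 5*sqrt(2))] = 4*h^3 - 6*h^2 + 15*sqrt(2)*h^2 - 20*sqrt(2)*h - 9*h - 45*sqrt(2)/2 + 9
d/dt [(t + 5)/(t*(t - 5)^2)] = (-2*t^2 - 15*t + 25)/(t^2*(t^3 - 15*t^2 + 75*t - 125))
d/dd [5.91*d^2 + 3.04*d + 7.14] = 11.82*d + 3.04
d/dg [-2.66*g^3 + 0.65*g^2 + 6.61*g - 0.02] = -7.98*g^2 + 1.3*g + 6.61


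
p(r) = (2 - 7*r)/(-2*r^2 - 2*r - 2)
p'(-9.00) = -0.06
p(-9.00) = -0.45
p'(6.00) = -0.06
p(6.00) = 0.47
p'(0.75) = 0.75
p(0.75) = 0.70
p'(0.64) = 1.03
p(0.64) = 0.60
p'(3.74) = -0.11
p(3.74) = 0.65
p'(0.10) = 3.79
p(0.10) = -0.59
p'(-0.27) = 5.75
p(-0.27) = -2.42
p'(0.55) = 1.32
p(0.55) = 0.50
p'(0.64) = 1.03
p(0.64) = 0.60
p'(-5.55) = -0.17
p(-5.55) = -0.78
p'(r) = (2 - 7*r)*(4*r + 2)/(-2*r^2 - 2*r - 2)^2 - 7/(-2*r^2 - 2*r - 2) = (7*r^2 + 7*r - (2*r + 1)*(7*r - 2) + 7)/(2*(r^2 + r + 1)^2)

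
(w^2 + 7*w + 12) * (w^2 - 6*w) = w^4 + w^3 - 30*w^2 - 72*w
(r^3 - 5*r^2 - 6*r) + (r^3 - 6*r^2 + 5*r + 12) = 2*r^3 - 11*r^2 - r + 12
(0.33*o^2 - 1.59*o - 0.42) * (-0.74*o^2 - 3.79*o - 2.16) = -0.2442*o^4 - 0.0741000000000001*o^3 + 5.6241*o^2 + 5.0262*o + 0.9072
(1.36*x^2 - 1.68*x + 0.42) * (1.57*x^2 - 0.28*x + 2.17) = 2.1352*x^4 - 3.0184*x^3 + 4.081*x^2 - 3.7632*x + 0.9114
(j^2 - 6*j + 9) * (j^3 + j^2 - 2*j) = j^5 - 5*j^4 + j^3 + 21*j^2 - 18*j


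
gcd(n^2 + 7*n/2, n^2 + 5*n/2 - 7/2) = n + 7/2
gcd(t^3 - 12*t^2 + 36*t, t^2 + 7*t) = t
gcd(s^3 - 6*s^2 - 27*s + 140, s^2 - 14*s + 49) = s - 7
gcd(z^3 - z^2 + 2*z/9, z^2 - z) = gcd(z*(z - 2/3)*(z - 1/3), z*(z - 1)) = z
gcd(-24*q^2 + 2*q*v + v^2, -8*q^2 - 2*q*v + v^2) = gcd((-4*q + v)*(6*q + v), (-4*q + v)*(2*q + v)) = 4*q - v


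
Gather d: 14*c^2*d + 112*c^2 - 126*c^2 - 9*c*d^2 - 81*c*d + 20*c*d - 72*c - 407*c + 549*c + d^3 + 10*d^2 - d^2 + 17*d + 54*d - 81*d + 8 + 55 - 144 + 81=-14*c^2 + 70*c + d^3 + d^2*(9 - 9*c) + d*(14*c^2 - 61*c - 10)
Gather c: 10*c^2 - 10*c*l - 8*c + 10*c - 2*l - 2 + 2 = 10*c^2 + c*(2 - 10*l) - 2*l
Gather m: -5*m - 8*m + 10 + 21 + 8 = 39 - 13*m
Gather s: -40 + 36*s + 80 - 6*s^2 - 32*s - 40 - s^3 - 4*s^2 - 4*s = -s^3 - 10*s^2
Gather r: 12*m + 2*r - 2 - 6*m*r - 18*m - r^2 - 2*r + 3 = -6*m*r - 6*m - r^2 + 1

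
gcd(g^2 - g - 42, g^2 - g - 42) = g^2 - g - 42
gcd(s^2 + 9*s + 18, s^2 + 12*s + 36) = s + 6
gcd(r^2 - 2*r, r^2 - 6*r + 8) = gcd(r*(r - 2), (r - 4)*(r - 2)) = r - 2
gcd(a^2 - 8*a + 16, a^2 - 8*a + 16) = a^2 - 8*a + 16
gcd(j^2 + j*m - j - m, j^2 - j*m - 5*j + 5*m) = 1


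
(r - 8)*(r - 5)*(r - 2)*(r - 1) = r^4 - 16*r^3 + 81*r^2 - 146*r + 80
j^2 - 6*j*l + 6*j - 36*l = (j + 6)*(j - 6*l)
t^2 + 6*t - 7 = (t - 1)*(t + 7)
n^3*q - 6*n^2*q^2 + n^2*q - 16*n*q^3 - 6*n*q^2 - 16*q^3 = (n - 8*q)*(n + 2*q)*(n*q + q)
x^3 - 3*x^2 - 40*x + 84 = (x - 7)*(x - 2)*(x + 6)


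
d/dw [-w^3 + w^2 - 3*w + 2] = -3*w^2 + 2*w - 3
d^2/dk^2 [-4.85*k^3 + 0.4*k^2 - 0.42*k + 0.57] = 0.8 - 29.1*k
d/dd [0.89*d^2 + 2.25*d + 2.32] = 1.78*d + 2.25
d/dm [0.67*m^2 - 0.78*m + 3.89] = 1.34*m - 0.78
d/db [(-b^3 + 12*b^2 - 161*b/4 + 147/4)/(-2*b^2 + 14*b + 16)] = (4*b^4 - 56*b^3 + 79*b^2 + 1062*b - 2317)/(8*(b^4 - 14*b^3 + 33*b^2 + 112*b + 64))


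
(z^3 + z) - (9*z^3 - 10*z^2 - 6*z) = -8*z^3 + 10*z^2 + 7*z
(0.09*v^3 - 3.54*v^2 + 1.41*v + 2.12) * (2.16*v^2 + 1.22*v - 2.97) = 0.1944*v^5 - 7.5366*v^4 - 1.5405*v^3 + 16.8132*v^2 - 1.6013*v - 6.2964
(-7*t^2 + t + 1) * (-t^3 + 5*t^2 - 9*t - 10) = 7*t^5 - 36*t^4 + 67*t^3 + 66*t^2 - 19*t - 10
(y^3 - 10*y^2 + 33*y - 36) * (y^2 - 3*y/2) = y^5 - 23*y^4/2 + 48*y^3 - 171*y^2/2 + 54*y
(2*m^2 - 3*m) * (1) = 2*m^2 - 3*m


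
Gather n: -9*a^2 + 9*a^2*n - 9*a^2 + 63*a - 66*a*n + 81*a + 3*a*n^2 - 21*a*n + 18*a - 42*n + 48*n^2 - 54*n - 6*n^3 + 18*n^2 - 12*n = -18*a^2 + 162*a - 6*n^3 + n^2*(3*a + 66) + n*(9*a^2 - 87*a - 108)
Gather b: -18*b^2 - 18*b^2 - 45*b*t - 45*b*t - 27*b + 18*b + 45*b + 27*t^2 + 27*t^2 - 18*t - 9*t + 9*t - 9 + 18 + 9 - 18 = -36*b^2 + b*(36 - 90*t) + 54*t^2 - 18*t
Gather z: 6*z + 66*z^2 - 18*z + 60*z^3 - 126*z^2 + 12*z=60*z^3 - 60*z^2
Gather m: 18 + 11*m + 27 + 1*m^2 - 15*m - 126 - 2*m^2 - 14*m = -m^2 - 18*m - 81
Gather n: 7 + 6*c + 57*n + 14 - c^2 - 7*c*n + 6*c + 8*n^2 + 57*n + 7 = -c^2 + 12*c + 8*n^2 + n*(114 - 7*c) + 28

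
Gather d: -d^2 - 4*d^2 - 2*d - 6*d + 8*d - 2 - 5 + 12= 5 - 5*d^2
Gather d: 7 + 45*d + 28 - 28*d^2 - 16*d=-28*d^2 + 29*d + 35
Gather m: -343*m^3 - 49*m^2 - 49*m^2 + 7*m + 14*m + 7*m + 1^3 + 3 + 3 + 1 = -343*m^3 - 98*m^2 + 28*m + 8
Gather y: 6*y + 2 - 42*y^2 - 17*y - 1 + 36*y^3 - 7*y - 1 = 36*y^3 - 42*y^2 - 18*y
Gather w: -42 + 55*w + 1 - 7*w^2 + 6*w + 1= -7*w^2 + 61*w - 40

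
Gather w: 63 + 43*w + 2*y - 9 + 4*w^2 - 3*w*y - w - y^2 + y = 4*w^2 + w*(42 - 3*y) - y^2 + 3*y + 54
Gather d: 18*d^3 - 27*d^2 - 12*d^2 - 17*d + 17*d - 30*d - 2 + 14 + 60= 18*d^3 - 39*d^2 - 30*d + 72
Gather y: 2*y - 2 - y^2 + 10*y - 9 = -y^2 + 12*y - 11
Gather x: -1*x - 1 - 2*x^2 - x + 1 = -2*x^2 - 2*x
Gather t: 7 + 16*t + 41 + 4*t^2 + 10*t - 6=4*t^2 + 26*t + 42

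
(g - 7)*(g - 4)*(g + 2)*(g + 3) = g^4 - 6*g^3 - 21*g^2 + 74*g + 168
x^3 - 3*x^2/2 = x^2*(x - 3/2)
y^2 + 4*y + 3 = (y + 1)*(y + 3)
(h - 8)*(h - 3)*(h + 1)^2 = h^4 - 9*h^3 + 3*h^2 + 37*h + 24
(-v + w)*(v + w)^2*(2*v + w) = -2*v^4 - 3*v^3*w + v^2*w^2 + 3*v*w^3 + w^4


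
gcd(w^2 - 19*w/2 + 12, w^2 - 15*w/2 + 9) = w - 3/2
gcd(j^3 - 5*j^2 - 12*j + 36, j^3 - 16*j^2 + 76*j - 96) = j^2 - 8*j + 12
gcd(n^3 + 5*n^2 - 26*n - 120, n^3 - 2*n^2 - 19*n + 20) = n^2 - n - 20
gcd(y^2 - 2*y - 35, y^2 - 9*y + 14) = y - 7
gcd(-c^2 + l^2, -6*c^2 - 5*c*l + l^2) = c + l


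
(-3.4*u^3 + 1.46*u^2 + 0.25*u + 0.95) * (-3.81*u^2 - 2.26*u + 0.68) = 12.954*u^5 + 2.1214*u^4 - 6.5641*u^3 - 3.1917*u^2 - 1.977*u + 0.646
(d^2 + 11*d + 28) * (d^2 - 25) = d^4 + 11*d^3 + 3*d^2 - 275*d - 700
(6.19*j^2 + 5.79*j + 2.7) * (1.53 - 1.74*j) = -10.7706*j^3 - 0.603899999999999*j^2 + 4.1607*j + 4.131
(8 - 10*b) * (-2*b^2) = 20*b^3 - 16*b^2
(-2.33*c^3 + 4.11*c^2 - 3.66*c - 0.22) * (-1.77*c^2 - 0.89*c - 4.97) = 4.1241*c^5 - 5.201*c^4 + 14.4004*c^3 - 16.7799*c^2 + 18.386*c + 1.0934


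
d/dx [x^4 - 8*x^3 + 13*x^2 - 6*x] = 4*x^3 - 24*x^2 + 26*x - 6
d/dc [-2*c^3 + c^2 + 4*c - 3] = -6*c^2 + 2*c + 4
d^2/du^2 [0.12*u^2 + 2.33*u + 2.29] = 0.240000000000000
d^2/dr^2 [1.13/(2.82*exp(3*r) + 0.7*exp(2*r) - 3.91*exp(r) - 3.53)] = ((-28.6794*exp(2*r) - 3.164*exp(r) + 4.4183)*(2.82*exp(3*r) + 0.7*exp(2*r) - 3.91*exp(r) - 3.53) + 1.13*(8.46*exp(2*r) + 1.4*exp(r) - 3.91)*(16.92*exp(2*r) + 2.8*exp(r) - 7.82)*exp(r))*exp(r)/(2.82*exp(3*r) + 0.7*exp(2*r) - 3.91*exp(r) - 3.53)^3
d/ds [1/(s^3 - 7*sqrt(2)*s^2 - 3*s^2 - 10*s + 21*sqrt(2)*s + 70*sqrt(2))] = (-3*s^2 + 6*s + 14*sqrt(2)*s - 21*sqrt(2) + 10)/(s^3 - 7*sqrt(2)*s^2 - 3*s^2 - 10*s + 21*sqrt(2)*s + 70*sqrt(2))^2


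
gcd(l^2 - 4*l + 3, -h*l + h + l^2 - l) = l - 1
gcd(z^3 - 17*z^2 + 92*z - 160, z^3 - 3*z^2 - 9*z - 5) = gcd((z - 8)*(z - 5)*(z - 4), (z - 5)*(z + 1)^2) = z - 5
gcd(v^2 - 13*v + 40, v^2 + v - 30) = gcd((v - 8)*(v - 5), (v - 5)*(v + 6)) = v - 5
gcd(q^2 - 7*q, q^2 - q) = q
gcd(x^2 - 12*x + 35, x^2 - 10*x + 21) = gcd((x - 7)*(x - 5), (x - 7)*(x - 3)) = x - 7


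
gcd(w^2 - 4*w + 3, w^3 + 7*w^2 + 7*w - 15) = w - 1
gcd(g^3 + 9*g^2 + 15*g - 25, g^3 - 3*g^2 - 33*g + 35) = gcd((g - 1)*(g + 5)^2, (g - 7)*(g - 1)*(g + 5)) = g^2 + 4*g - 5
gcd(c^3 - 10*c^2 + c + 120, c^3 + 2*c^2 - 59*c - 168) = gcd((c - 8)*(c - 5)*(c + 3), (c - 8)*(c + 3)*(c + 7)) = c^2 - 5*c - 24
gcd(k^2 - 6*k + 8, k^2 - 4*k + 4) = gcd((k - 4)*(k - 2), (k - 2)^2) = k - 2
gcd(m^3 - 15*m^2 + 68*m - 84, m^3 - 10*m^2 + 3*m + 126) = m^2 - 13*m + 42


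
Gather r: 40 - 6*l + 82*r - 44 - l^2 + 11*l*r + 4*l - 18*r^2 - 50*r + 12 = -l^2 - 2*l - 18*r^2 + r*(11*l + 32) + 8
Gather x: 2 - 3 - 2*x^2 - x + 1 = -2*x^2 - x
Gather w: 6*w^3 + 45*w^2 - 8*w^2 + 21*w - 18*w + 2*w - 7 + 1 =6*w^3 + 37*w^2 + 5*w - 6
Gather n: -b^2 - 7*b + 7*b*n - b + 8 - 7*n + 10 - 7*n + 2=-b^2 - 8*b + n*(7*b - 14) + 20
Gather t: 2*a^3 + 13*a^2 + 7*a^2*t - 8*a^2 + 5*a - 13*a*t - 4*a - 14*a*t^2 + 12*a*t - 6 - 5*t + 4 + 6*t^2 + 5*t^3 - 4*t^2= 2*a^3 + 5*a^2 + a + 5*t^3 + t^2*(2 - 14*a) + t*(7*a^2 - a - 5) - 2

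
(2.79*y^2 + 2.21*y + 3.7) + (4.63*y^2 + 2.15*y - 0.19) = 7.42*y^2 + 4.36*y + 3.51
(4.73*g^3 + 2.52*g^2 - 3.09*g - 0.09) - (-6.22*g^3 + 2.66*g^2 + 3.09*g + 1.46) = 10.95*g^3 - 0.14*g^2 - 6.18*g - 1.55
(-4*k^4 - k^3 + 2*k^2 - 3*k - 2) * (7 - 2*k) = 8*k^5 - 26*k^4 - 11*k^3 + 20*k^2 - 17*k - 14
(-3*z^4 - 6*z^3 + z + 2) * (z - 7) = -3*z^5 + 15*z^4 + 42*z^3 + z^2 - 5*z - 14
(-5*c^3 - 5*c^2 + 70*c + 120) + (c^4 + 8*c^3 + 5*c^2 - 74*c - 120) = c^4 + 3*c^3 - 4*c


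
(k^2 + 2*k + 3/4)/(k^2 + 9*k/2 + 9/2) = (k + 1/2)/(k + 3)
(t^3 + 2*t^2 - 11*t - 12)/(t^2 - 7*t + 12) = (t^2 + 5*t + 4)/(t - 4)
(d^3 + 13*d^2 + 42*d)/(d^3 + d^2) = (d^2 + 13*d + 42)/(d*(d + 1))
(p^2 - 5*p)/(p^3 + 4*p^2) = (p - 5)/(p*(p + 4))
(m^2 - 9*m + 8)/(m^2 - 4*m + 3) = (m - 8)/(m - 3)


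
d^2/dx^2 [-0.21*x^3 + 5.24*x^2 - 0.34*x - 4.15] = 10.48 - 1.26*x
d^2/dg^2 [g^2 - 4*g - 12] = 2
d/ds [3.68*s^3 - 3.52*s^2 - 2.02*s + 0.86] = 11.04*s^2 - 7.04*s - 2.02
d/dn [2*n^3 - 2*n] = 6*n^2 - 2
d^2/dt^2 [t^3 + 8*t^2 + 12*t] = 6*t + 16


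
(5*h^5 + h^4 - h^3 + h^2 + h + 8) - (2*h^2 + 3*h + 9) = 5*h^5 + h^4 - h^3 - h^2 - 2*h - 1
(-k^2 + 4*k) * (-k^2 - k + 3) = k^4 - 3*k^3 - 7*k^2 + 12*k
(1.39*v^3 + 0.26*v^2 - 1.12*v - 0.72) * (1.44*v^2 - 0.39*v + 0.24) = 2.0016*v^5 - 0.1677*v^4 - 1.3806*v^3 - 0.5376*v^2 + 0.012*v - 0.1728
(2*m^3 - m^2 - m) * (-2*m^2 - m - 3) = -4*m^5 - 3*m^3 + 4*m^2 + 3*m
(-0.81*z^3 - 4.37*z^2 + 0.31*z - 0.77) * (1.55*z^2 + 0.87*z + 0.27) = -1.2555*z^5 - 7.4782*z^4 - 3.5401*z^3 - 2.1037*z^2 - 0.5862*z - 0.2079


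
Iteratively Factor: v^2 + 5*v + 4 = (v + 1)*(v + 4)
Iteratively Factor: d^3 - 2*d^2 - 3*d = (d + 1)*(d^2 - 3*d) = (d - 3)*(d + 1)*(d)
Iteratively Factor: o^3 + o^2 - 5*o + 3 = (o - 1)*(o^2 + 2*o - 3) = (o - 1)*(o + 3)*(o - 1)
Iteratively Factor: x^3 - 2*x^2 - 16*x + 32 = (x + 4)*(x^2 - 6*x + 8) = (x - 2)*(x + 4)*(x - 4)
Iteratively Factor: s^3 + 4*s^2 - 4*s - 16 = (s + 4)*(s^2 - 4) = (s + 2)*(s + 4)*(s - 2)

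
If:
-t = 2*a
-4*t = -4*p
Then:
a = -t/2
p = t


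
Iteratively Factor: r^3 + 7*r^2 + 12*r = (r)*(r^2 + 7*r + 12) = r*(r + 3)*(r + 4)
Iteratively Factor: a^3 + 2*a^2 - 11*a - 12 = (a + 4)*(a^2 - 2*a - 3) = (a - 3)*(a + 4)*(a + 1)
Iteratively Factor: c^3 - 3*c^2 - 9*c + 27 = (c - 3)*(c^2 - 9) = (c - 3)*(c + 3)*(c - 3)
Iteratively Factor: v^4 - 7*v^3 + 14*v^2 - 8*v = (v - 4)*(v^3 - 3*v^2 + 2*v) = v*(v - 4)*(v^2 - 3*v + 2) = v*(v - 4)*(v - 2)*(v - 1)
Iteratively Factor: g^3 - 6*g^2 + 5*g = (g)*(g^2 - 6*g + 5) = g*(g - 5)*(g - 1)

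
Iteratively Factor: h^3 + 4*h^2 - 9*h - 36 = (h + 4)*(h^2 - 9) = (h - 3)*(h + 4)*(h + 3)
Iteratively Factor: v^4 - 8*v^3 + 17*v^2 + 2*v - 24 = (v - 3)*(v^3 - 5*v^2 + 2*v + 8) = (v - 3)*(v - 2)*(v^2 - 3*v - 4) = (v - 4)*(v - 3)*(v - 2)*(v + 1)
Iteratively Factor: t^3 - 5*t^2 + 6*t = (t)*(t^2 - 5*t + 6) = t*(t - 3)*(t - 2)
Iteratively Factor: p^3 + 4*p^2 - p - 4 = (p + 1)*(p^2 + 3*p - 4) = (p + 1)*(p + 4)*(p - 1)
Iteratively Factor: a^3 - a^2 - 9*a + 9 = (a + 3)*(a^2 - 4*a + 3) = (a - 1)*(a + 3)*(a - 3)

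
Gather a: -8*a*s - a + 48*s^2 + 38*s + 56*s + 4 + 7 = a*(-8*s - 1) + 48*s^2 + 94*s + 11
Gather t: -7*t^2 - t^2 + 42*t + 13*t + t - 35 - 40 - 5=-8*t^2 + 56*t - 80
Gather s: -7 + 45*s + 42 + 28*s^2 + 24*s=28*s^2 + 69*s + 35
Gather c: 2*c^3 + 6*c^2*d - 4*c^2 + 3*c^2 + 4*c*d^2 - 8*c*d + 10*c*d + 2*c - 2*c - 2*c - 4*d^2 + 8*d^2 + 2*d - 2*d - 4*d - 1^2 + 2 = 2*c^3 + c^2*(6*d - 1) + c*(4*d^2 + 2*d - 2) + 4*d^2 - 4*d + 1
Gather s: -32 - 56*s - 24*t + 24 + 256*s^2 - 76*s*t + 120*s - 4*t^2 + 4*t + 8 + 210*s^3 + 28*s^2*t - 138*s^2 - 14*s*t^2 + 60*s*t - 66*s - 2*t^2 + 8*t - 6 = 210*s^3 + s^2*(28*t + 118) + s*(-14*t^2 - 16*t - 2) - 6*t^2 - 12*t - 6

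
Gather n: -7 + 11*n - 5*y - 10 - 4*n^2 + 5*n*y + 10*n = -4*n^2 + n*(5*y + 21) - 5*y - 17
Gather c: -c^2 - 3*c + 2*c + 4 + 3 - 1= -c^2 - c + 6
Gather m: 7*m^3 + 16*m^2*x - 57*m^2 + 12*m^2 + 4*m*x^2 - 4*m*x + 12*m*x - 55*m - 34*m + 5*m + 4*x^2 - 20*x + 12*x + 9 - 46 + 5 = 7*m^3 + m^2*(16*x - 45) + m*(4*x^2 + 8*x - 84) + 4*x^2 - 8*x - 32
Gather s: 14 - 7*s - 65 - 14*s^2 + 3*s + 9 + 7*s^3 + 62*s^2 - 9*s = 7*s^3 + 48*s^2 - 13*s - 42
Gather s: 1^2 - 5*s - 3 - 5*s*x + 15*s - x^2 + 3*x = s*(10 - 5*x) - x^2 + 3*x - 2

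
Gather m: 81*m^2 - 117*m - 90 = 81*m^2 - 117*m - 90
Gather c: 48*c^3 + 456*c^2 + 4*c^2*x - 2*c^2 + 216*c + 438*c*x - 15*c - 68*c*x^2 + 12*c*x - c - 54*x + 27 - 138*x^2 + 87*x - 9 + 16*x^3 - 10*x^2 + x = 48*c^3 + c^2*(4*x + 454) + c*(-68*x^2 + 450*x + 200) + 16*x^3 - 148*x^2 + 34*x + 18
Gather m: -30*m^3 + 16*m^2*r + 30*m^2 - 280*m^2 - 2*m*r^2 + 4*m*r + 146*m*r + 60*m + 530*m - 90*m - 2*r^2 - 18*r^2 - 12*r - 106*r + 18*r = -30*m^3 + m^2*(16*r - 250) + m*(-2*r^2 + 150*r + 500) - 20*r^2 - 100*r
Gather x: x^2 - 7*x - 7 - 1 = x^2 - 7*x - 8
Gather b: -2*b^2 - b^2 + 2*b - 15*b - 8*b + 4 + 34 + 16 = -3*b^2 - 21*b + 54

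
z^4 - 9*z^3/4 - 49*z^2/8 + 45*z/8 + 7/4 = (z - 7/2)*(z - 1)*(z + 1/4)*(z + 2)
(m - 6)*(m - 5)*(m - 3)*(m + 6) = m^4 - 8*m^3 - 21*m^2 + 288*m - 540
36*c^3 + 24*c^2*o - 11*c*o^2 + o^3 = (-6*c + o)^2*(c + o)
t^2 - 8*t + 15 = (t - 5)*(t - 3)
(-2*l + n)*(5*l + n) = -10*l^2 + 3*l*n + n^2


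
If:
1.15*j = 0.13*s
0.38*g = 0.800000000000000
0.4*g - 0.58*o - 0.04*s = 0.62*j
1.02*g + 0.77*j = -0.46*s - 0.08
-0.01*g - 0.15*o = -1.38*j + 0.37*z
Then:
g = 2.11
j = -0.46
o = 2.22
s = -4.07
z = -2.68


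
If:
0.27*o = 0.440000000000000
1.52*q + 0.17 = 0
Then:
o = 1.63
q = -0.11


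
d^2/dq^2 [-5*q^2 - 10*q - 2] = -10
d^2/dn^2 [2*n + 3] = 0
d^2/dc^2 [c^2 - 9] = 2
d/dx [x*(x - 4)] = 2*x - 4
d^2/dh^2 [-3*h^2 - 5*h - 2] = -6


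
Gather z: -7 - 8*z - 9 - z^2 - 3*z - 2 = -z^2 - 11*z - 18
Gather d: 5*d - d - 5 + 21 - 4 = 4*d + 12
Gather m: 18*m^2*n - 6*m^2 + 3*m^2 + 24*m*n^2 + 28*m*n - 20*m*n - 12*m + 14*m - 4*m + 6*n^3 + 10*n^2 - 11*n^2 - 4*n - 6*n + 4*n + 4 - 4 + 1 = m^2*(18*n - 3) + m*(24*n^2 + 8*n - 2) + 6*n^3 - n^2 - 6*n + 1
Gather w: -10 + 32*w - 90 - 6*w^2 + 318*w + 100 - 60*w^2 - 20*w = -66*w^2 + 330*w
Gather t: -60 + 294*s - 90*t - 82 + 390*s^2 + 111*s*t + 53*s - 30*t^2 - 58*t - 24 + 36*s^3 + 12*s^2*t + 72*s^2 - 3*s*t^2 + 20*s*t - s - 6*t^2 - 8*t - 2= 36*s^3 + 462*s^2 + 346*s + t^2*(-3*s - 36) + t*(12*s^2 + 131*s - 156) - 168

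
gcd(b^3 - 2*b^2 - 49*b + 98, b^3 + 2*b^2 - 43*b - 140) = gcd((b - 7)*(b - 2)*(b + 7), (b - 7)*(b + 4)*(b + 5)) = b - 7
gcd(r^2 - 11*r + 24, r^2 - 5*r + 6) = r - 3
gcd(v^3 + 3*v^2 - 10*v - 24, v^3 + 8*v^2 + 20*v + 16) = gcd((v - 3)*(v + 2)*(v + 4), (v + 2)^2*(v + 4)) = v^2 + 6*v + 8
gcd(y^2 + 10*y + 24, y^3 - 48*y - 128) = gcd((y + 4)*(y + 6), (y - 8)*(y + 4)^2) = y + 4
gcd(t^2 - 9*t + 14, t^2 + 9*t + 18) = 1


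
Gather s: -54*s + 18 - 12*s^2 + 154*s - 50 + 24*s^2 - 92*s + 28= 12*s^2 + 8*s - 4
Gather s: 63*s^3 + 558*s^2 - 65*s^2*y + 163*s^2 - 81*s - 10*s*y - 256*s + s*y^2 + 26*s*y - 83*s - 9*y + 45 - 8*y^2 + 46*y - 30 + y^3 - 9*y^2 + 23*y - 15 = 63*s^3 + s^2*(721 - 65*y) + s*(y^2 + 16*y - 420) + y^3 - 17*y^2 + 60*y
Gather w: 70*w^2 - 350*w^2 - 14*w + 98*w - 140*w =-280*w^2 - 56*w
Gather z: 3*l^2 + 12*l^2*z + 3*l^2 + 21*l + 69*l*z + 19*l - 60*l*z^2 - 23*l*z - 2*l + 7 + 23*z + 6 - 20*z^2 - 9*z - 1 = 6*l^2 + 38*l + z^2*(-60*l - 20) + z*(12*l^2 + 46*l + 14) + 12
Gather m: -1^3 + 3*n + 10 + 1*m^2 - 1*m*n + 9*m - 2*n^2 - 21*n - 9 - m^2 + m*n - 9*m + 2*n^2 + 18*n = 0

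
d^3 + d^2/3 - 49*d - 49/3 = (d - 7)*(d + 1/3)*(d + 7)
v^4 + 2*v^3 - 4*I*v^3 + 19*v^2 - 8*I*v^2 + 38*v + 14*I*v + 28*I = (v + 2)*(v - 7*I)*(v + I)*(v + 2*I)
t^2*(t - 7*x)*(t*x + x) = t^4*x - 7*t^3*x^2 + t^3*x - 7*t^2*x^2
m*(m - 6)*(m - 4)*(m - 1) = m^4 - 11*m^3 + 34*m^2 - 24*m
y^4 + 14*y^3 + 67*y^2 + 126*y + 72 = (y + 1)*(y + 3)*(y + 4)*(y + 6)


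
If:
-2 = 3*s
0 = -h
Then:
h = 0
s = -2/3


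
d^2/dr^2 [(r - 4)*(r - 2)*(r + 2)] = 6*r - 8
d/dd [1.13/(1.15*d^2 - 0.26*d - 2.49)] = (0.2938 - 2.599*d)/(-1.15*d^2 + 0.26*d + 2.49)^2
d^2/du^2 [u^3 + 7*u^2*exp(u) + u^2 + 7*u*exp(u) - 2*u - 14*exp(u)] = 7*u^2*exp(u) + 35*u*exp(u) + 6*u + 14*exp(u) + 2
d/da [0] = 0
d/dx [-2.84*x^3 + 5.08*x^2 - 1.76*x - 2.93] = -8.52*x^2 + 10.16*x - 1.76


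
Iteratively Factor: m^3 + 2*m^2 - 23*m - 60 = (m + 3)*(m^2 - m - 20) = (m - 5)*(m + 3)*(m + 4)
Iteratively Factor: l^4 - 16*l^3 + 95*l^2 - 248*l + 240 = (l - 4)*(l^3 - 12*l^2 + 47*l - 60) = (l - 4)^2*(l^2 - 8*l + 15) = (l - 4)^2*(l - 3)*(l - 5)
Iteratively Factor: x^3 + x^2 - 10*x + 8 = (x + 4)*(x^2 - 3*x + 2) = (x - 1)*(x + 4)*(x - 2)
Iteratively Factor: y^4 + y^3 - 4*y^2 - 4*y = (y - 2)*(y^3 + 3*y^2 + 2*y) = y*(y - 2)*(y^2 + 3*y + 2) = y*(y - 2)*(y + 2)*(y + 1)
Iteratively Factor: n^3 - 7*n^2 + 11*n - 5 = (n - 5)*(n^2 - 2*n + 1) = (n - 5)*(n - 1)*(n - 1)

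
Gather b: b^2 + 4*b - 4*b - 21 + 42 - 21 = b^2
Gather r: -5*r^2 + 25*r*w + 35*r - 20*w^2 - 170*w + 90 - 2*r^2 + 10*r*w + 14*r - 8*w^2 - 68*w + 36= -7*r^2 + r*(35*w + 49) - 28*w^2 - 238*w + 126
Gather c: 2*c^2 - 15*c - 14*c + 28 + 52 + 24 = 2*c^2 - 29*c + 104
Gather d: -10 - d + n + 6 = -d + n - 4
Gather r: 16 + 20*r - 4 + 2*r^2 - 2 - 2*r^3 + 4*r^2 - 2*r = -2*r^3 + 6*r^2 + 18*r + 10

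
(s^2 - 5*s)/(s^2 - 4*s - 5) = s/(s + 1)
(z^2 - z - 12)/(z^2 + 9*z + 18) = (z - 4)/(z + 6)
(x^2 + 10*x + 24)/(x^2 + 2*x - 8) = (x + 6)/(x - 2)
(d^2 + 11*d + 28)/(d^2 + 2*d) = (d^2 + 11*d + 28)/(d*(d + 2))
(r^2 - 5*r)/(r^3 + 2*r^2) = (r - 5)/(r*(r + 2))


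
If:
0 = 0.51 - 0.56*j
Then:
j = 0.91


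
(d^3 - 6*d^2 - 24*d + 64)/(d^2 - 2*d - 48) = (d^2 + 2*d - 8)/(d + 6)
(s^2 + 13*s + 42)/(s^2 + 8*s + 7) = (s + 6)/(s + 1)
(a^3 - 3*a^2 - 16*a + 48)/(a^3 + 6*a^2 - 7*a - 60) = (a - 4)/(a + 5)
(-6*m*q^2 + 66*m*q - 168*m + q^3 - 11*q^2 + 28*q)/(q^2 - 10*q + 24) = (-6*m*q + 42*m + q^2 - 7*q)/(q - 6)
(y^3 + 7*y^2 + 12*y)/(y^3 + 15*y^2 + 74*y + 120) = y*(y + 3)/(y^2 + 11*y + 30)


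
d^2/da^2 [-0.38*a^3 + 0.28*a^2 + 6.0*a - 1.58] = 0.56 - 2.28*a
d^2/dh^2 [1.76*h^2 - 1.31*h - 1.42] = 3.52000000000000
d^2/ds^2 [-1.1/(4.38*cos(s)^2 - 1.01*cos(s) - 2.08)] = (-84.41136*(1 - cos(s)^2)^2 + 14.59854*cos(s)^3 - 83.41355*cos(s)^2 - 26.8862*cos(s) + 106.69846)/(-4.38*cos(s)^2 + 1.01*cos(s) + 2.08)^3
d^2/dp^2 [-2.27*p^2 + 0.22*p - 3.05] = -4.54000000000000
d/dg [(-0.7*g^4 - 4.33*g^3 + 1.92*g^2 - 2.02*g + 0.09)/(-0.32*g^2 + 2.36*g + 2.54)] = (0.448*g^5 - 3.5704*g^4 - 27.5496*g^3 - 29.1098*g^2 + 9.8112*g - 5.3432)/(0.1024*g^4 - 1.5104*g^3 + 3.944*g^2 + 11.9888*g + 6.4516)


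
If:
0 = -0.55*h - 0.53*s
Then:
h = -0.963636363636364*s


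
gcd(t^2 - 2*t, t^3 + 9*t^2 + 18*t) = t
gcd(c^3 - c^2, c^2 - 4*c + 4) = 1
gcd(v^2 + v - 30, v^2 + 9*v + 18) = v + 6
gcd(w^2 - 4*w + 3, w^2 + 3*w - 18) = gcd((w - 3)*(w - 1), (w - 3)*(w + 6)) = w - 3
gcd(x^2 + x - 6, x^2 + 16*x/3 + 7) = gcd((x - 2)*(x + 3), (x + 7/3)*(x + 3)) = x + 3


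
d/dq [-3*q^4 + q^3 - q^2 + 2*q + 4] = -12*q^3 + 3*q^2 - 2*q + 2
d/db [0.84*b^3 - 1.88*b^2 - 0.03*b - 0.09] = 2.52*b^2 - 3.76*b - 0.03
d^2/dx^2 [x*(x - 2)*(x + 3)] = 6*x + 2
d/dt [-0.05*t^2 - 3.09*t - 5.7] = -0.1*t - 3.09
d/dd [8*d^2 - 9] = 16*d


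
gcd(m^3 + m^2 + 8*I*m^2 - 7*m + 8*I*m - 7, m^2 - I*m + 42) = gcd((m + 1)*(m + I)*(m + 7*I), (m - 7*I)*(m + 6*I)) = 1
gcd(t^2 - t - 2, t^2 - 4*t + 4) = t - 2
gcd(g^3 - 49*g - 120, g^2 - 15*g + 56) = g - 8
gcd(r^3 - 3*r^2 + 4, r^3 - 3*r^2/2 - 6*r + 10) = r^2 - 4*r + 4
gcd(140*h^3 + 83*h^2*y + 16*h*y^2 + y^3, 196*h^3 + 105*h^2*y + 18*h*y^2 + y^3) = 28*h^2 + 11*h*y + y^2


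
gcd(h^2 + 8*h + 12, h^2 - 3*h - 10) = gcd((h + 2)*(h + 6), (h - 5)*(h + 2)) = h + 2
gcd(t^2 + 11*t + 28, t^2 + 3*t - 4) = t + 4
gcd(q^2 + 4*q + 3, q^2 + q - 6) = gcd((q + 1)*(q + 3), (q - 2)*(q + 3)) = q + 3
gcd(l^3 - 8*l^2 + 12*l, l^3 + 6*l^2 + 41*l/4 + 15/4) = 1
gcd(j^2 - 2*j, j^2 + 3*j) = j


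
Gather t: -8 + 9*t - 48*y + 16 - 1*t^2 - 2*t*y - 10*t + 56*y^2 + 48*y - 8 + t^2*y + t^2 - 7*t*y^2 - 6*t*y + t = t^2*y + t*(-7*y^2 - 8*y) + 56*y^2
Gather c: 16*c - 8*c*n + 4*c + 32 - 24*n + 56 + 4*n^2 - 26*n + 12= c*(20 - 8*n) + 4*n^2 - 50*n + 100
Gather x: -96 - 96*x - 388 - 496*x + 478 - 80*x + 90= 84 - 672*x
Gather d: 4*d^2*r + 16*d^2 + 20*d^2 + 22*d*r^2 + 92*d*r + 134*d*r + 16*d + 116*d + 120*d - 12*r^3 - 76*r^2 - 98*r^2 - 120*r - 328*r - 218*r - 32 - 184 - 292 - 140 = d^2*(4*r + 36) + d*(22*r^2 + 226*r + 252) - 12*r^3 - 174*r^2 - 666*r - 648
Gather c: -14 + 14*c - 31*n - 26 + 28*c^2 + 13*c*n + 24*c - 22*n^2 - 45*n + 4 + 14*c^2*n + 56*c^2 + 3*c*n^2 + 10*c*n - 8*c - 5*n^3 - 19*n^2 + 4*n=c^2*(14*n + 84) + c*(3*n^2 + 23*n + 30) - 5*n^3 - 41*n^2 - 72*n - 36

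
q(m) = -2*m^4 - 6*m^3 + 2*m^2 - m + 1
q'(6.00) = -2353.00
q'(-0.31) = -3.73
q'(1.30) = -43.80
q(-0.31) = 1.66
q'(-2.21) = -11.40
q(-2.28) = 30.74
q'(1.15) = -32.37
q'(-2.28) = -8.87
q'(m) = -8*m^3 - 18*m^2 + 4*m - 1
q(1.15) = -10.13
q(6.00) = -3821.00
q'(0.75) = -11.50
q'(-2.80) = 22.30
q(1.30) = -15.81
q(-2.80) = 28.26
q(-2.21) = 30.03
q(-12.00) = -30803.00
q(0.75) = -1.79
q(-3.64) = -30.59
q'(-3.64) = 131.78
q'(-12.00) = 11183.00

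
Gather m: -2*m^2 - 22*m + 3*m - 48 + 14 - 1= -2*m^2 - 19*m - 35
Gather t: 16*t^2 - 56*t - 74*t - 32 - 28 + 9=16*t^2 - 130*t - 51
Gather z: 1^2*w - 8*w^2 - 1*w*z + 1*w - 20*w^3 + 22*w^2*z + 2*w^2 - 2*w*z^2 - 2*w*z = -20*w^3 - 6*w^2 - 2*w*z^2 + 2*w + z*(22*w^2 - 3*w)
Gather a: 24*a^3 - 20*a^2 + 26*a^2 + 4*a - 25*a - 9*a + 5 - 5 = 24*a^3 + 6*a^2 - 30*a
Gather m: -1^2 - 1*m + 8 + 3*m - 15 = 2*m - 8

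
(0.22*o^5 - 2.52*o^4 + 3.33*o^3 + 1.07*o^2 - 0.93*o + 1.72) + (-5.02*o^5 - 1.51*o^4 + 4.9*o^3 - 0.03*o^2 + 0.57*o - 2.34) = -4.8*o^5 - 4.03*o^4 + 8.23*o^3 + 1.04*o^2 - 0.36*o - 0.62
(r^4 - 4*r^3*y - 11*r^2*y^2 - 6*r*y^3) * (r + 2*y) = r^5 - 2*r^4*y - 19*r^3*y^2 - 28*r^2*y^3 - 12*r*y^4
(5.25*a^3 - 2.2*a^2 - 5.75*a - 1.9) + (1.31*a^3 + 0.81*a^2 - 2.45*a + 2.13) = 6.56*a^3 - 1.39*a^2 - 8.2*a + 0.23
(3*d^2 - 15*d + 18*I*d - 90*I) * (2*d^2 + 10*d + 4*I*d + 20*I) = 6*d^4 + 48*I*d^3 - 222*d^2 - 1200*I*d + 1800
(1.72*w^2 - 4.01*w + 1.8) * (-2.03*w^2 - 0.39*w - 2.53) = -3.4916*w^4 + 7.4695*w^3 - 6.4417*w^2 + 9.4433*w - 4.554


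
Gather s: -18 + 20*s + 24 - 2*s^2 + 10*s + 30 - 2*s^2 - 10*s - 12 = -4*s^2 + 20*s + 24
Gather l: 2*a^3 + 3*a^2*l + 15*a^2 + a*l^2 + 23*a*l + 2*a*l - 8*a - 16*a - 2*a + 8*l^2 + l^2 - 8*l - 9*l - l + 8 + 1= 2*a^3 + 15*a^2 - 26*a + l^2*(a + 9) + l*(3*a^2 + 25*a - 18) + 9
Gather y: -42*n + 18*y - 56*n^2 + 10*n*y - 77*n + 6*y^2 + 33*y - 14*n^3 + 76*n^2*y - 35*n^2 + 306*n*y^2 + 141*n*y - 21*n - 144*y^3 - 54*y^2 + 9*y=-14*n^3 - 91*n^2 - 140*n - 144*y^3 + y^2*(306*n - 48) + y*(76*n^2 + 151*n + 60)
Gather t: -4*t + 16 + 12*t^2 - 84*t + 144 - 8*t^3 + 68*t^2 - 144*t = -8*t^3 + 80*t^2 - 232*t + 160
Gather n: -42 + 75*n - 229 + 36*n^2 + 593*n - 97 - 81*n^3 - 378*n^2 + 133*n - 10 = -81*n^3 - 342*n^2 + 801*n - 378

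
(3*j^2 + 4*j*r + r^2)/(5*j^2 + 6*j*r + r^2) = (3*j + r)/(5*j + r)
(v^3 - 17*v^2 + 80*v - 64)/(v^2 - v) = v - 16 + 64/v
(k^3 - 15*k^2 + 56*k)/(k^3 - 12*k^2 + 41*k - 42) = k*(k - 8)/(k^2 - 5*k + 6)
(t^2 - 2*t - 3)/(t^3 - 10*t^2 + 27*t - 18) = (t + 1)/(t^2 - 7*t + 6)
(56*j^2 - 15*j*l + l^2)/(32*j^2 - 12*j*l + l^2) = (7*j - l)/(4*j - l)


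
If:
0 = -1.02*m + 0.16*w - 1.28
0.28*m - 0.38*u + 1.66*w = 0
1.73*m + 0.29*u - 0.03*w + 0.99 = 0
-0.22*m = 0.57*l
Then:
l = 0.43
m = -1.11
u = 3.29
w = 0.94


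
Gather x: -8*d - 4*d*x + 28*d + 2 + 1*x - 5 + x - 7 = 20*d + x*(2 - 4*d) - 10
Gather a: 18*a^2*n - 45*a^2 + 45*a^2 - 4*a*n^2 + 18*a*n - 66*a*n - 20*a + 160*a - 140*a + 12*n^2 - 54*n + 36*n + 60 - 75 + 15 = 18*a^2*n + a*(-4*n^2 - 48*n) + 12*n^2 - 18*n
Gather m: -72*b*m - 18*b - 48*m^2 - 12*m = -18*b - 48*m^2 + m*(-72*b - 12)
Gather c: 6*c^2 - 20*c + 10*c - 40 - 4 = 6*c^2 - 10*c - 44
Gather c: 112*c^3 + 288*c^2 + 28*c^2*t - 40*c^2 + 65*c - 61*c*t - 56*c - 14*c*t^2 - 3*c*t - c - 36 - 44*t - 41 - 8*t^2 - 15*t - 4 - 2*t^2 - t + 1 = 112*c^3 + c^2*(28*t + 248) + c*(-14*t^2 - 64*t + 8) - 10*t^2 - 60*t - 80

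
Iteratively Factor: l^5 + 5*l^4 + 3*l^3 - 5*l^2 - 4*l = (l + 1)*(l^4 + 4*l^3 - l^2 - 4*l) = (l + 1)*(l + 4)*(l^3 - l) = (l - 1)*(l + 1)*(l + 4)*(l^2 + l) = l*(l - 1)*(l + 1)*(l + 4)*(l + 1)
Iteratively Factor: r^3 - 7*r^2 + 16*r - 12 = (r - 2)*(r^2 - 5*r + 6) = (r - 2)^2*(r - 3)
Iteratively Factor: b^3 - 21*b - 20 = (b + 4)*(b^2 - 4*b - 5) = (b - 5)*(b + 4)*(b + 1)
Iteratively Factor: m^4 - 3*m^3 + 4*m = (m - 2)*(m^3 - m^2 - 2*m) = m*(m - 2)*(m^2 - m - 2) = m*(m - 2)*(m + 1)*(m - 2)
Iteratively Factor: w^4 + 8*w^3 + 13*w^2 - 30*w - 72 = (w + 3)*(w^3 + 5*w^2 - 2*w - 24) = (w + 3)^2*(w^2 + 2*w - 8) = (w - 2)*(w + 3)^2*(w + 4)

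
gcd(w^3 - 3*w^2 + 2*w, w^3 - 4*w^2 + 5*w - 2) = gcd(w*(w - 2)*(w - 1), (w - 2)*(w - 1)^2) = w^2 - 3*w + 2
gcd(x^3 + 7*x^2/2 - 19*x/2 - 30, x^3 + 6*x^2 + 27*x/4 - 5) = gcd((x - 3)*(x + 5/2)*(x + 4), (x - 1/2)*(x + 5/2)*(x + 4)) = x^2 + 13*x/2 + 10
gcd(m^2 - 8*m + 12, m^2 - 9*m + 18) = m - 6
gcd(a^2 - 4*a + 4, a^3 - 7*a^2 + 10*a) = a - 2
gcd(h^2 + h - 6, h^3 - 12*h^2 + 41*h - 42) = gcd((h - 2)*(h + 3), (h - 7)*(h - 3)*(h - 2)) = h - 2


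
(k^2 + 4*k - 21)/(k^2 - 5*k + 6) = (k + 7)/(k - 2)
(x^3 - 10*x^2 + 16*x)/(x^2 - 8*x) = x - 2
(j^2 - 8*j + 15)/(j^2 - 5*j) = (j - 3)/j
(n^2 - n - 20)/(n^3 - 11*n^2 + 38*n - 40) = (n + 4)/(n^2 - 6*n + 8)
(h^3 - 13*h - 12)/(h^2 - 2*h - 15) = (h^2 - 3*h - 4)/(h - 5)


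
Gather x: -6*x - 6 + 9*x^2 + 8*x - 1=9*x^2 + 2*x - 7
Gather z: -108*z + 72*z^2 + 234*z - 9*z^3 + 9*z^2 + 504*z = -9*z^3 + 81*z^2 + 630*z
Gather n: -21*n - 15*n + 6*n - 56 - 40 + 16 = -30*n - 80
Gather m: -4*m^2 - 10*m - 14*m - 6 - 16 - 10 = -4*m^2 - 24*m - 32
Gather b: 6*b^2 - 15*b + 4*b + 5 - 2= 6*b^2 - 11*b + 3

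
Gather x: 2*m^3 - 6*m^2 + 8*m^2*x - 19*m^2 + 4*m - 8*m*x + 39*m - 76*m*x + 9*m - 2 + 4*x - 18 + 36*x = 2*m^3 - 25*m^2 + 52*m + x*(8*m^2 - 84*m + 40) - 20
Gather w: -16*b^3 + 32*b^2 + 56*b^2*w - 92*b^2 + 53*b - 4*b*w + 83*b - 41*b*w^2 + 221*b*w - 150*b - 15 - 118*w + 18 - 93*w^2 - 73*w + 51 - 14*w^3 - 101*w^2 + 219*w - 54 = -16*b^3 - 60*b^2 - 14*b - 14*w^3 + w^2*(-41*b - 194) + w*(56*b^2 + 217*b + 28)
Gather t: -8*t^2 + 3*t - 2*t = -8*t^2 + t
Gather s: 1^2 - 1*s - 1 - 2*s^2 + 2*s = -2*s^2 + s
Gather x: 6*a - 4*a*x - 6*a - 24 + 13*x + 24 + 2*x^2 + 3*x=2*x^2 + x*(16 - 4*a)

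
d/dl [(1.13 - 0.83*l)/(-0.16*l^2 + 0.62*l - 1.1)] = (-0.1328*l^2 + 0.3616*l + 0.2124)/(0.0256*l^4 - 0.1984*l^3 + 0.7364*l^2 - 1.364*l + 1.21)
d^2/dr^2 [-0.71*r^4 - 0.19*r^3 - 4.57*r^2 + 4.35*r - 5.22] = -8.52*r^2 - 1.14*r - 9.14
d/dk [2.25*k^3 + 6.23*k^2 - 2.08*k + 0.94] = 6.75*k^2 + 12.46*k - 2.08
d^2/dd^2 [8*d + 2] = 0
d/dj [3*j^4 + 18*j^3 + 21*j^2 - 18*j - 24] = 12*j^3 + 54*j^2 + 42*j - 18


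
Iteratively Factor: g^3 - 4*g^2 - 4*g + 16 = (g - 2)*(g^2 - 2*g - 8) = (g - 4)*(g - 2)*(g + 2)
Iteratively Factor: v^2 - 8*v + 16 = (v - 4)*(v - 4)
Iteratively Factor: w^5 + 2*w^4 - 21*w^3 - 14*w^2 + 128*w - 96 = (w - 3)*(w^4 + 5*w^3 - 6*w^2 - 32*w + 32) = (w - 3)*(w + 4)*(w^3 + w^2 - 10*w + 8) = (w - 3)*(w + 4)^2*(w^2 - 3*w + 2) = (w - 3)*(w - 1)*(w + 4)^2*(w - 2)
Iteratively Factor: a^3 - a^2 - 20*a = (a - 5)*(a^2 + 4*a) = a*(a - 5)*(a + 4)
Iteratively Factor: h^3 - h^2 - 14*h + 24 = (h + 4)*(h^2 - 5*h + 6) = (h - 3)*(h + 4)*(h - 2)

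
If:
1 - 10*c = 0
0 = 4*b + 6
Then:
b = -3/2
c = 1/10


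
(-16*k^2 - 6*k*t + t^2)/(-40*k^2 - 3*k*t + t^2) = (2*k + t)/(5*k + t)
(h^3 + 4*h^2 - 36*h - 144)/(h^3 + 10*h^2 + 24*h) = (h - 6)/h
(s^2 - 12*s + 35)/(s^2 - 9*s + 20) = (s - 7)/(s - 4)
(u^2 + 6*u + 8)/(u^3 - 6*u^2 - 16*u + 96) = (u + 2)/(u^2 - 10*u + 24)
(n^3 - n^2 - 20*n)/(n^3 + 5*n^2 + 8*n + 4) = n*(n^2 - n - 20)/(n^3 + 5*n^2 + 8*n + 4)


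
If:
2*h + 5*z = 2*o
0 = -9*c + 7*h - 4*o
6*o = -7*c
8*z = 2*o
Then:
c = 0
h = 0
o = 0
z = 0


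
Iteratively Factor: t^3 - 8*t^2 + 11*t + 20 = (t - 5)*(t^2 - 3*t - 4) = (t - 5)*(t - 4)*(t + 1)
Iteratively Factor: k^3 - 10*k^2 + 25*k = (k - 5)*(k^2 - 5*k) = k*(k - 5)*(k - 5)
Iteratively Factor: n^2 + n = (n + 1)*(n)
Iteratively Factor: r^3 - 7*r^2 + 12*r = (r)*(r^2 - 7*r + 12) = r*(r - 4)*(r - 3)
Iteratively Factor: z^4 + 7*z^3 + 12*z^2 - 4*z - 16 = (z + 2)*(z^3 + 5*z^2 + 2*z - 8) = (z + 2)^2*(z^2 + 3*z - 4) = (z + 2)^2*(z + 4)*(z - 1)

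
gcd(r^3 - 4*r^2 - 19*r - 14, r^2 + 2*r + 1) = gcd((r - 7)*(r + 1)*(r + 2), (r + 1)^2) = r + 1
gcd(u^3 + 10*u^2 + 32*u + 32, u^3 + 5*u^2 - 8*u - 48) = u^2 + 8*u + 16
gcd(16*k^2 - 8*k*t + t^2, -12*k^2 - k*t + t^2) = -4*k + t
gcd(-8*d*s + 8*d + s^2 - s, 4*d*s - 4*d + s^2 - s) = s - 1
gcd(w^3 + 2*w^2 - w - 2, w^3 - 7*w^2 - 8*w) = w + 1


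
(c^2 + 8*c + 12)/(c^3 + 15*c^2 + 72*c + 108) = (c + 2)/(c^2 + 9*c + 18)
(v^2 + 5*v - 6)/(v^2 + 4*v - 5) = (v + 6)/(v + 5)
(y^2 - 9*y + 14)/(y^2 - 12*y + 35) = (y - 2)/(y - 5)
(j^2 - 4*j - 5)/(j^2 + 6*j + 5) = (j - 5)/(j + 5)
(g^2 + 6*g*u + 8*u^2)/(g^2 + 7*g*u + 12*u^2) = (g + 2*u)/(g + 3*u)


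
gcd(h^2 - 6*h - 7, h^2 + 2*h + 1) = h + 1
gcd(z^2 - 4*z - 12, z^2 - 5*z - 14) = z + 2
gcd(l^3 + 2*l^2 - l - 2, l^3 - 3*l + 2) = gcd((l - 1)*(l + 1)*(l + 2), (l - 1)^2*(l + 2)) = l^2 + l - 2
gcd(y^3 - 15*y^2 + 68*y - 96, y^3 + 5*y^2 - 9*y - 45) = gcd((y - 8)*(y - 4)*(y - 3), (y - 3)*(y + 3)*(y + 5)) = y - 3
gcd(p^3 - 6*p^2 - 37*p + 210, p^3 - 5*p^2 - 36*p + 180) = p^2 + p - 30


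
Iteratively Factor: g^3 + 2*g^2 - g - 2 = (g + 1)*(g^2 + g - 2) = (g - 1)*(g + 1)*(g + 2)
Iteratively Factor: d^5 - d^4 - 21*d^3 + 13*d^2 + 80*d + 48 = (d - 3)*(d^4 + 2*d^3 - 15*d^2 - 32*d - 16) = (d - 3)*(d + 1)*(d^3 + d^2 - 16*d - 16) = (d - 3)*(d + 1)^2*(d^2 - 16) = (d - 3)*(d + 1)^2*(d + 4)*(d - 4)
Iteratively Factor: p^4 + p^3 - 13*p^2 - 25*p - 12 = (p + 1)*(p^3 - 13*p - 12) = (p - 4)*(p + 1)*(p^2 + 4*p + 3) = (p - 4)*(p + 1)*(p + 3)*(p + 1)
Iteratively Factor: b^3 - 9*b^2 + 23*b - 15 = (b - 3)*(b^2 - 6*b + 5) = (b - 3)*(b - 1)*(b - 5)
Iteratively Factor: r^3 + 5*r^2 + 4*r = (r + 1)*(r^2 + 4*r) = r*(r + 1)*(r + 4)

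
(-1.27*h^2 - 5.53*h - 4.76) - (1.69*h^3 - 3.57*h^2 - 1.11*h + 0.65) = -1.69*h^3 + 2.3*h^2 - 4.42*h - 5.41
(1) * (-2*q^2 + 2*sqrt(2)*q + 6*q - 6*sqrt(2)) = -2*q^2 + 2*sqrt(2)*q + 6*q - 6*sqrt(2)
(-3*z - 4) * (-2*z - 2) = 6*z^2 + 14*z + 8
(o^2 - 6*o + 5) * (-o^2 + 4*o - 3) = -o^4 + 10*o^3 - 32*o^2 + 38*o - 15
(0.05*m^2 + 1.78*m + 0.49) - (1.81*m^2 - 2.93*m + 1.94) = -1.76*m^2 + 4.71*m - 1.45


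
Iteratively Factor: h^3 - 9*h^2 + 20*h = (h - 4)*(h^2 - 5*h) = h*(h - 4)*(h - 5)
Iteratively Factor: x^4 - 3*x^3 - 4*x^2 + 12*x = (x - 2)*(x^3 - x^2 - 6*x) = (x - 3)*(x - 2)*(x^2 + 2*x) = x*(x - 3)*(x - 2)*(x + 2)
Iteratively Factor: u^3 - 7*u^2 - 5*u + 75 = (u + 3)*(u^2 - 10*u + 25) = (u - 5)*(u + 3)*(u - 5)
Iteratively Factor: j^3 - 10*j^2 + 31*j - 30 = (j - 5)*(j^2 - 5*j + 6) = (j - 5)*(j - 2)*(j - 3)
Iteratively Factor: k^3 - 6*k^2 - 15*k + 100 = (k - 5)*(k^2 - k - 20) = (k - 5)*(k + 4)*(k - 5)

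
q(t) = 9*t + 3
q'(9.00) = 9.00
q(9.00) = 84.00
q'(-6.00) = 9.00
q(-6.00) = -51.00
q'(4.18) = 9.00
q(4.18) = 40.62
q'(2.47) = 9.00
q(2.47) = 25.23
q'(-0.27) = 9.00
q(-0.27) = 0.57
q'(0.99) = 9.00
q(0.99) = 11.91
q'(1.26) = 9.00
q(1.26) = 14.34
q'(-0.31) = 9.00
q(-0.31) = 0.21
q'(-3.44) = 9.00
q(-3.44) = -27.96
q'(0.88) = 9.00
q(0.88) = 10.92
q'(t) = 9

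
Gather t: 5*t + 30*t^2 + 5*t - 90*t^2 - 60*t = -60*t^2 - 50*t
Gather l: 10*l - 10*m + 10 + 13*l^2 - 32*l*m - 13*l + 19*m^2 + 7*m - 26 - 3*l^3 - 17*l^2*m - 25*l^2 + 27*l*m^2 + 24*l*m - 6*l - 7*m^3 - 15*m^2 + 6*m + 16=-3*l^3 + l^2*(-17*m - 12) + l*(27*m^2 - 8*m - 9) - 7*m^3 + 4*m^2 + 3*m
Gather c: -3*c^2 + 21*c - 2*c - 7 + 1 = -3*c^2 + 19*c - 6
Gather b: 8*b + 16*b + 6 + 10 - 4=24*b + 12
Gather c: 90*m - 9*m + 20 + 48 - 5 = 81*m + 63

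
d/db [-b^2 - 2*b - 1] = -2*b - 2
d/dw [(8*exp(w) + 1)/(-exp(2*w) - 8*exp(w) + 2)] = 2*(4*exp(2*w) + exp(w) + 12)*exp(w)/(exp(4*w) + 16*exp(3*w) + 60*exp(2*w) - 32*exp(w) + 4)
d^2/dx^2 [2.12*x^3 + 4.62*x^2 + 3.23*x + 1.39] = 12.72*x + 9.24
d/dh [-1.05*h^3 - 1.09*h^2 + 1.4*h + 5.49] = -3.15*h^2 - 2.18*h + 1.4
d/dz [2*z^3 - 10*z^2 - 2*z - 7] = 6*z^2 - 20*z - 2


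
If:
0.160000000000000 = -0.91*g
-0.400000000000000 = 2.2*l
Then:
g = -0.18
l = -0.18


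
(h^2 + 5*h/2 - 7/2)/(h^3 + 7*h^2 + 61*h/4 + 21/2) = 2*(h - 1)/(2*h^2 + 7*h + 6)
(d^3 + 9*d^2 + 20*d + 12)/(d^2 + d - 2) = (d^2 + 7*d + 6)/(d - 1)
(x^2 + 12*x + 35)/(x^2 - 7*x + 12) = (x^2 + 12*x + 35)/(x^2 - 7*x + 12)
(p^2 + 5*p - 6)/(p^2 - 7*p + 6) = (p + 6)/(p - 6)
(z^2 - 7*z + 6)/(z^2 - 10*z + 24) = (z - 1)/(z - 4)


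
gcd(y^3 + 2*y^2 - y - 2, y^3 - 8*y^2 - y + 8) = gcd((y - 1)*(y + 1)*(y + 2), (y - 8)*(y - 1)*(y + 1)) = y^2 - 1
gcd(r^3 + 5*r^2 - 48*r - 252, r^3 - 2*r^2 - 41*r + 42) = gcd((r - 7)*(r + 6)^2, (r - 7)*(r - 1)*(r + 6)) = r^2 - r - 42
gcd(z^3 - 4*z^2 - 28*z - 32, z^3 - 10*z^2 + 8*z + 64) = z^2 - 6*z - 16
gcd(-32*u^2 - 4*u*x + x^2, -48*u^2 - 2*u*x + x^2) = -8*u + x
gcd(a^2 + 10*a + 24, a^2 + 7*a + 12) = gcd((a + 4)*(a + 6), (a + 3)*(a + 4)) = a + 4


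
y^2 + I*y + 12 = (y - 3*I)*(y + 4*I)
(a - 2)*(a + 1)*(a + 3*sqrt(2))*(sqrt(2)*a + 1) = sqrt(2)*a^4 - sqrt(2)*a^3 + 7*a^3 - 7*a^2 + sqrt(2)*a^2 - 14*a - 3*sqrt(2)*a - 6*sqrt(2)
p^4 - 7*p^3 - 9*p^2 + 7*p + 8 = (p - 8)*(p - 1)*(p + 1)^2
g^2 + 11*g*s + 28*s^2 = (g + 4*s)*(g + 7*s)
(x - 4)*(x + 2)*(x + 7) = x^3 + 5*x^2 - 22*x - 56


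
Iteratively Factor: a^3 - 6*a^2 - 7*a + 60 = (a - 4)*(a^2 - 2*a - 15) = (a - 5)*(a - 4)*(a + 3)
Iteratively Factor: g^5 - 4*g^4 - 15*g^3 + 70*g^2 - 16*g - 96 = (g + 4)*(g^4 - 8*g^3 + 17*g^2 + 2*g - 24) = (g + 1)*(g + 4)*(g^3 - 9*g^2 + 26*g - 24) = (g - 2)*(g + 1)*(g + 4)*(g^2 - 7*g + 12) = (g - 3)*(g - 2)*(g + 1)*(g + 4)*(g - 4)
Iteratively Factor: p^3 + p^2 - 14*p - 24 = (p + 3)*(p^2 - 2*p - 8) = (p + 2)*(p + 3)*(p - 4)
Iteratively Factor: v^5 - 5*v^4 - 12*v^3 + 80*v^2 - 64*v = (v - 1)*(v^4 - 4*v^3 - 16*v^2 + 64*v) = (v - 4)*(v - 1)*(v^3 - 16*v) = (v - 4)*(v - 1)*(v + 4)*(v^2 - 4*v) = (v - 4)^2*(v - 1)*(v + 4)*(v)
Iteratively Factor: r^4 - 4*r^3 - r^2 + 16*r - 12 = (r - 1)*(r^3 - 3*r^2 - 4*r + 12) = (r - 2)*(r - 1)*(r^2 - r - 6) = (r - 2)*(r - 1)*(r + 2)*(r - 3)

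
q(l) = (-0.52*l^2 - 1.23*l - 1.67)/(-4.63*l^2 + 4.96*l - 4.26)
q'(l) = (-1.04*l - 1.23)/(-4.63*l^2 + 4.96*l - 4.26) + (9.26*l - 4.96)*(-0.52*l^2 - 1.23*l - 1.67)/(-4.63*l^2 + 4.96*l - 4.26)^2 = (-8.2741*l^2 - 11.0338*l + 13.523)/(21.4369*l^4 - 45.9296*l^3 + 64.0492*l^2 - 42.2592*l + 18.1476)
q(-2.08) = 0.04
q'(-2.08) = 0.00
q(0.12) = 0.49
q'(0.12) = 0.87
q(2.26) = 0.43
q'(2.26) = -0.19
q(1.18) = 0.79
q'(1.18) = -0.47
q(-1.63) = 0.04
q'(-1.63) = 0.02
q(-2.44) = 0.04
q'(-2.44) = -0.00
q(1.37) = 0.70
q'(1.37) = -0.45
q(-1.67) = 0.04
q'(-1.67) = 0.01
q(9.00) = 0.16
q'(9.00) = -0.01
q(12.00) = 0.15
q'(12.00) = -0.00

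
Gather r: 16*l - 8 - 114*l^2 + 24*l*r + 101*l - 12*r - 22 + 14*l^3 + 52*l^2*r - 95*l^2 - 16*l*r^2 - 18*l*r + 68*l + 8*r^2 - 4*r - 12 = 14*l^3 - 209*l^2 + 185*l + r^2*(8 - 16*l) + r*(52*l^2 + 6*l - 16) - 42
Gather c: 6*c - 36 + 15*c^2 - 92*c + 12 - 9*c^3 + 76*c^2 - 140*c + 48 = -9*c^3 + 91*c^2 - 226*c + 24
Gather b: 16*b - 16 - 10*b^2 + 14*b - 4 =-10*b^2 + 30*b - 20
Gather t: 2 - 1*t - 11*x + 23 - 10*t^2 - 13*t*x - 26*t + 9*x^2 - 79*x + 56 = -10*t^2 + t*(-13*x - 27) + 9*x^2 - 90*x + 81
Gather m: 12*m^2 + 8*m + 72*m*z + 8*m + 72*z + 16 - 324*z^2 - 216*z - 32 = 12*m^2 + m*(72*z + 16) - 324*z^2 - 144*z - 16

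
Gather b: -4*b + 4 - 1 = 3 - 4*b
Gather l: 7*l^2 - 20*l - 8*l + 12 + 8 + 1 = 7*l^2 - 28*l + 21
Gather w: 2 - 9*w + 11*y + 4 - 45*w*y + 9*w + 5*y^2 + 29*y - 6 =-45*w*y + 5*y^2 + 40*y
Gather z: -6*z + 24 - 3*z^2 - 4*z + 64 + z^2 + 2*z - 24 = -2*z^2 - 8*z + 64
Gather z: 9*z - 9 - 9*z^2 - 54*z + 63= -9*z^2 - 45*z + 54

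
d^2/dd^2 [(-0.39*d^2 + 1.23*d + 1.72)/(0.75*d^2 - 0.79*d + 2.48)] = (-2.22044604925031e-16*d^4 + 0.921600000000001*d^3 + 10.1574*d^2 - 19.8414*d - 4.229176)/(0.421875*d^6 - 1.333125*d^5 + 5.589225*d^4 - 9.309439*d^3 + 18.481704*d^2 - 14.576448*d + 15.252992)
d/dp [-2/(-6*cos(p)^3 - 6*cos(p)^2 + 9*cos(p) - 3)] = 8*(4*cos(p) + 3*cos(2*p))*sin(p)/(3*(-4*sin(p)^2 - 3*cos(p) + cos(3*p) + 6)^2)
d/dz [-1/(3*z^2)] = 2/(3*z^3)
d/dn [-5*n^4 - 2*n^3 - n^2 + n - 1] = -20*n^3 - 6*n^2 - 2*n + 1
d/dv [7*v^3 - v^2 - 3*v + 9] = 21*v^2 - 2*v - 3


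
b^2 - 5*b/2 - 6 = (b - 4)*(b + 3/2)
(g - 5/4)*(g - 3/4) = g^2 - 2*g + 15/16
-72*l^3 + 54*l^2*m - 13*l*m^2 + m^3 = (-6*l + m)*(-4*l + m)*(-3*l + m)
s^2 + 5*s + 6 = (s + 2)*(s + 3)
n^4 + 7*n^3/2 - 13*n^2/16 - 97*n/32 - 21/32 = (n - 1)*(n + 1/4)*(n + 3/4)*(n + 7/2)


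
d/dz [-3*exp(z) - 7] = -3*exp(z)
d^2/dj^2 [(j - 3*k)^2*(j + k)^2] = 12*j^2 - 24*j*k - 4*k^2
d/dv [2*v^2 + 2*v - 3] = 4*v + 2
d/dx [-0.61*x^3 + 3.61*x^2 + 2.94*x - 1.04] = -1.83*x^2 + 7.22*x + 2.94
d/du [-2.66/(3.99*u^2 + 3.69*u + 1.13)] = (21.2268*u + 9.8154)/(3.99*u^2 + 3.69*u + 1.13)^2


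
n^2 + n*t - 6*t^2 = (n - 2*t)*(n + 3*t)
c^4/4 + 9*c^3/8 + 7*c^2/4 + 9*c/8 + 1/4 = (c/4 + 1/2)*(c + 1/2)*(c + 1)^2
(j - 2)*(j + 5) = j^2 + 3*j - 10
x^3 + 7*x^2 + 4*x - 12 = (x - 1)*(x + 2)*(x + 6)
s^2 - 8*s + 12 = (s - 6)*(s - 2)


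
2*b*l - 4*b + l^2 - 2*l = (2*b + l)*(l - 2)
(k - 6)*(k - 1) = k^2 - 7*k + 6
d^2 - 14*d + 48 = (d - 8)*(d - 6)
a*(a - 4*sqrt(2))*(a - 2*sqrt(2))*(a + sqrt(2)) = a^4 - 5*sqrt(2)*a^3 + 4*a^2 + 16*sqrt(2)*a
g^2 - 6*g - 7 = (g - 7)*(g + 1)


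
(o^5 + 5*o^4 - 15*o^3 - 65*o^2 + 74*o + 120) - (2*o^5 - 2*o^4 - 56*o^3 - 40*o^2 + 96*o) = -o^5 + 7*o^4 + 41*o^3 - 25*o^2 - 22*o + 120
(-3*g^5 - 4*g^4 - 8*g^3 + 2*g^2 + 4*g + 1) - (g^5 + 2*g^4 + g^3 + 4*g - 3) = -4*g^5 - 6*g^4 - 9*g^3 + 2*g^2 + 4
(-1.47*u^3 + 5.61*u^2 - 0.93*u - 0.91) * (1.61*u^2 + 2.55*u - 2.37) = -2.3667*u^5 + 5.2836*u^4 + 16.2921*u^3 - 17.1323*u^2 - 0.1164*u + 2.1567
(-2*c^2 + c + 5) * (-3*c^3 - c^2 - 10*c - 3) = 6*c^5 - c^4 + 4*c^3 - 9*c^2 - 53*c - 15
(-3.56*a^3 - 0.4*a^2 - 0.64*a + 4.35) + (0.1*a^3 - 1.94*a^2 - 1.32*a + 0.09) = -3.46*a^3 - 2.34*a^2 - 1.96*a + 4.44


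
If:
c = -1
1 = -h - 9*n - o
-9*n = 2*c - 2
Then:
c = -1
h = -o - 5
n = 4/9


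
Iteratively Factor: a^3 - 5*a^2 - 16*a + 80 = (a + 4)*(a^2 - 9*a + 20) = (a - 5)*(a + 4)*(a - 4)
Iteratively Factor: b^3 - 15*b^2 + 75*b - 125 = (b - 5)*(b^2 - 10*b + 25) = (b - 5)^2*(b - 5)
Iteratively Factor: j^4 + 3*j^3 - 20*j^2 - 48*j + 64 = (j - 1)*(j^3 + 4*j^2 - 16*j - 64) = (j - 1)*(j + 4)*(j^2 - 16) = (j - 1)*(j + 4)^2*(j - 4)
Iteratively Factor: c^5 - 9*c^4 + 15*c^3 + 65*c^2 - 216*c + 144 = (c - 4)*(c^4 - 5*c^3 - 5*c^2 + 45*c - 36) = (c - 4)*(c - 1)*(c^3 - 4*c^2 - 9*c + 36) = (c - 4)*(c - 3)*(c - 1)*(c^2 - c - 12) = (c - 4)^2*(c - 3)*(c - 1)*(c + 3)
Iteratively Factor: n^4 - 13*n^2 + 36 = (n + 3)*(n^3 - 3*n^2 - 4*n + 12) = (n - 2)*(n + 3)*(n^2 - n - 6) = (n - 3)*(n - 2)*(n + 3)*(n + 2)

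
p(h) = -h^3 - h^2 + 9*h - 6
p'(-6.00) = -87.00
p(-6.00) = 120.00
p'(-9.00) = -216.00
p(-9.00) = 561.00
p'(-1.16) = 7.28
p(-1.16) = -16.22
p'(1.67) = -2.71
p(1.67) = 1.58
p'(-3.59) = -22.48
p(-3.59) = -4.93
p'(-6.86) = -118.46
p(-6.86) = 208.03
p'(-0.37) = 9.33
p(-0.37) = -9.42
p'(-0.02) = 9.04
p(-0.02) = -6.18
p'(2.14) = -9.02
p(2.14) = -1.12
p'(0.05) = 8.89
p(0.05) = -5.55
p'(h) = -3*h^2 - 2*h + 9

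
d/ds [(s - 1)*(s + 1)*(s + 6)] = 3*s^2 + 12*s - 1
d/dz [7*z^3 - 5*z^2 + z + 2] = 21*z^2 - 10*z + 1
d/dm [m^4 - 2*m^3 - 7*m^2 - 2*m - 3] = 4*m^3 - 6*m^2 - 14*m - 2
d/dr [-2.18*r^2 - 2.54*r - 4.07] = -4.36*r - 2.54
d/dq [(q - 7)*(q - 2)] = 2*q - 9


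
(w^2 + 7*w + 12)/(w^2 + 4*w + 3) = (w + 4)/(w + 1)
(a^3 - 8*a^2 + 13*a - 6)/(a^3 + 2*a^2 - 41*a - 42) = (a^2 - 2*a + 1)/(a^2 + 8*a + 7)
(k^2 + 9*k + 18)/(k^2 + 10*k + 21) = (k + 6)/(k + 7)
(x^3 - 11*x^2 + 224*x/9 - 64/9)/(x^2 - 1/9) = (3*x^2 - 32*x + 64)/(3*x + 1)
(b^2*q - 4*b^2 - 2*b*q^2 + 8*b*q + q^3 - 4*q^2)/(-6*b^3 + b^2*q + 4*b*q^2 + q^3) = (-b*q + 4*b + q^2 - 4*q)/(6*b^2 + 5*b*q + q^2)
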